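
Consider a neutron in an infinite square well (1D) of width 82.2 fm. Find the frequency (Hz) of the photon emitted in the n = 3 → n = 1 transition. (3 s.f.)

E_1 = h²/(8m_nL²) = 4.849×10^-15 J and ΔE = (3² − 1²)E_1 = 3.879×10^-14 J.
f = ΔE/h = 3.879×10^-14/6.626×10^-34 = 5.85×10^19 Hz.

f = 5.85×10^19 Hz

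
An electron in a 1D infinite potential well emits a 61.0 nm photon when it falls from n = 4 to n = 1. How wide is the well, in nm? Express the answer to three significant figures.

L = 0.527 nm

The photon carries ΔE = hc/λ = 6.626×10^-34·2.998×10^8/6.10×10^-8 m = 3.257×10^-18 J.
Since ΔE = (4² − 1²)E_1, E_1 = 2.171×10^-19 J, and L = h/√(8m_eE_1) = 5.27×10^-10 m = 0.527 nm.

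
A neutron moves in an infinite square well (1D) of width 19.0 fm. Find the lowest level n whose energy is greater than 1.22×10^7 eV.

E_1 = h²/(8m_nL²) = 9.076×10^-14 J = 5.665×10^5 eV.
Need n² > 1.22×10^7/5.665×10^5 = 21.54, i.e. n > 4.641.
The smallest integer satisfying this is n = 5.

n = 5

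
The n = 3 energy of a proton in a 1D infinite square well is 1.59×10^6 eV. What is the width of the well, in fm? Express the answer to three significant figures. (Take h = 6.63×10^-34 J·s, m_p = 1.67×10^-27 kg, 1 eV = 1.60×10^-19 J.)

From E_n = n²h²/(8m_pL²), L = n·h/√(8m_pE_n).
E_3 = 1.59×10^6 eV = 2.544×10^-13 J, so L = 3·6.63×10^-34/√(8·1.67×10^-27·2.544×10^-13) = 3.41×10^-14 m = 34.1 fm.

L = 34.1 fm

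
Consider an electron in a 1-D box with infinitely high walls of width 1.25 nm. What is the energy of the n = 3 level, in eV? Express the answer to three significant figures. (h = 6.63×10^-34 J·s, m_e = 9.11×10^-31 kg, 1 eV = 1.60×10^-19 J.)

E_3 = 2.17 eV

For an infinite well E_n = n²h²/(8m_eL²), so E_1 = h²/(8m_eL²) = (6.63×10^-34)²/(8·9.11×10^-31·(1.25×10^-9 m)²) = 3.860×10^-20 J.
Then E_3 = 3²·E_1 = 9·3.860×10^-20 J = 3.474×10^-19 J.
Converting, E_3 = 3.474×10^-19 J / (1.60×10^-19 J/eV) = 2.17 eV.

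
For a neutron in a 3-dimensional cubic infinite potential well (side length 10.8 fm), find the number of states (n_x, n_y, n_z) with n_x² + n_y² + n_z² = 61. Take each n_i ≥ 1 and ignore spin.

The level has n_x² + n_y² + n_z² = 61. The ordered positive-integer solutions are (3, 4, 6), (3, 6, 4), (4, 3, 6), (4, 6, 3), (6, 3, 4), (6, 4, 3).
That gives 6 states.

degeneracy = 6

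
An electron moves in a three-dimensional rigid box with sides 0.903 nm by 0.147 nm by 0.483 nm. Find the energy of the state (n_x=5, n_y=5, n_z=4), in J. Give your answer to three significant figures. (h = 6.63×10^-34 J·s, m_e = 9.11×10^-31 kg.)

For a 3D rectangular well E = (h²/8m_e)·Σ n_i²/L_i² = (6.63×10^-34)²/(8·9.11×10^-31) · [5²/(0.903 nm)² + 5²/(0.147 nm)² + 4²/(0.483 nm)²].
Evaluating gives E = 7.58×10^-17 J.

E = 7.58×10^-17 J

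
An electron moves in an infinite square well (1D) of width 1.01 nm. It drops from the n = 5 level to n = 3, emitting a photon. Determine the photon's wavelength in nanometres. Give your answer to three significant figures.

E_1 = h²/(8m_eL²) = 5.906×10^-20 J, so ΔE = (5² − 3²)E_1 = 9.450×10^-19 J.
λ = hc/ΔE = (6.626×10^-34·2.998×10^8)/9.450×10^-19 = 2.10×10^-7 m = 210 nm.

λ = 210 nm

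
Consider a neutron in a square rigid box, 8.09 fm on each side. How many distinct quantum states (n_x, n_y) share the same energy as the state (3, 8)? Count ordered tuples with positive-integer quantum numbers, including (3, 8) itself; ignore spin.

degeneracy = 2

The level has n_x² + n_y² = 73. The ordered positive-integer solutions are (3, 8), (8, 3).
That gives 2 states.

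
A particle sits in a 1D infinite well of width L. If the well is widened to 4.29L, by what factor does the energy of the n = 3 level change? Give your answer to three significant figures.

0.0543

E_n ∝ 1/L², so the energy scales by 1/4.29² = 0.0543.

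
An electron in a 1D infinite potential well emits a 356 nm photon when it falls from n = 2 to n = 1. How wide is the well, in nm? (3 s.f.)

L = 0.569 nm

The photon carries ΔE = hc/λ = 6.626×10^-34·2.998×10^8/3.56×10^-7 m = 5.580×10^-19 J.
Since ΔE = (2² − 1²)E_1, E_1 = 1.860×10^-19 J, and L = h/√(8m_eE_1) = 5.69×10^-10 m = 0.569 nm.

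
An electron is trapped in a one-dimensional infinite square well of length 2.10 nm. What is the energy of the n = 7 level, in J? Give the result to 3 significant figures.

E_7 = 6.69×10^-19 J

For an infinite well E_n = n²h²/(8m_eL²), so E_1 = h²/(8m_eL²) = (6.626×10^-34)²/(8·9.109×10^-31·(2.10×10^-9 m)²) = 1.366×10^-20 J.
Then E_7 = 7²·E_1 = 49·1.366×10^-20 J = 6.69×10^-19 J.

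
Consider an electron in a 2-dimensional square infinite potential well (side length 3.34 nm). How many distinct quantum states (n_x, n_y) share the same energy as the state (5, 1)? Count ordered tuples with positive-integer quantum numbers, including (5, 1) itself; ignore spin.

The level has n_x² + n_y² = 26. The ordered positive-integer solutions are (1, 5), (5, 1).
That gives 2 states.

degeneracy = 2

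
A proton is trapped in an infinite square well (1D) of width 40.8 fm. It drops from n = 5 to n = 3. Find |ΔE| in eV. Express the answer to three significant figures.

E_1 = h²/(8m_pL²) = 1.971×10^-14 J.
|ΔE| = |5² − 3²|·E_1 = 16·1.971×10^-14 J = 3.154×10^-13 J = 1.97×10^6 eV.

|ΔE| = 1.97×10^6 eV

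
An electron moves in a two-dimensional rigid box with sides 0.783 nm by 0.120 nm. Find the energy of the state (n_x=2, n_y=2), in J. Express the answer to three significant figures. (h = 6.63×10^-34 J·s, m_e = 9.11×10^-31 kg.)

E = 1.71×10^-17 J

For a 2D rectangular well E = (h²/8m_e)·Σ n_i²/L_i² = (6.63×10^-34)²/(8·9.11×10^-31) · [2²/(0.783 nm)² + 2²/(0.120 nm)²].
Evaluating gives E = 1.71×10^-17 J.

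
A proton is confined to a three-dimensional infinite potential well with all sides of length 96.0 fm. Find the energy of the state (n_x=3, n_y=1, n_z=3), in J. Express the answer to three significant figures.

For a 3D rectangular well E = (h²/8m_p)·Σ n_i²/L_i² = (6.626×10^-34)²/(8·1.673×10^-27) · [3²/(96.0 fm)² + 1²/(96.0 fm)² + 3²/(96.0 fm)²].
Evaluating gives E = 6.76×10^-14 J.

E = 6.76×10^-14 J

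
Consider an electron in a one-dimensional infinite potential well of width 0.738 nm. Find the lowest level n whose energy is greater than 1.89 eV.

E_1 = h²/(8m_eL²) = 1.106×10^-19 J = 0.6904 eV.
Need n² > 1.89/0.6904 = 2.738, i.e. n > 1.655.
The smallest integer satisfying this is n = 2.

n = 2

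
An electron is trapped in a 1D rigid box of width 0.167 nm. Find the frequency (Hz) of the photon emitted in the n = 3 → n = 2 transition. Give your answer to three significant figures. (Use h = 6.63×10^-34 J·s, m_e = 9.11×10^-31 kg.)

f = 1.63×10^16 Hz

E_1 = h²/(8m_eL²) = 2.163×10^-18 J and ΔE = (3² − 2²)E_1 = 1.081×10^-17 J.
f = ΔE/h = 1.081×10^-17/6.63×10^-34 = 1.63×10^16 Hz.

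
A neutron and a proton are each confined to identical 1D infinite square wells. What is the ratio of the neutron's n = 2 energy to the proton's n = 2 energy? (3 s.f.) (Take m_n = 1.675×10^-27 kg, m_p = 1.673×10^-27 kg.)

E_n ∝ 1/m at fixed n and L, so the ratio is m_p/m_n = 1.673×10^-27/1.675×10^-27 = 0.999.

0.999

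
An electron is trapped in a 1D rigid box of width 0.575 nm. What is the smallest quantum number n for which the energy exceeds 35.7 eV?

n = 6

E_1 = h²/(8m_eL²) = 1.822×10^-19 J = 1.137 eV.
Need n² > 35.7/1.137 = 31.40, i.e. n > 5.604.
The smallest integer satisfying this is n = 6.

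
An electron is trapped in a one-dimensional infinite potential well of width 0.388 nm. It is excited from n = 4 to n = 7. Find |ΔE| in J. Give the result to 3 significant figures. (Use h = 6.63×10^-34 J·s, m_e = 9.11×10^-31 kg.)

|ΔE| = 1.32×10^-17 J

E_1 = h²/(8m_eL²) = 4.006×10^-19 J.
|ΔE| = |4² − 7²|·E_1 = 33·4.006×10^-19 J = 1.32×10^-17 J.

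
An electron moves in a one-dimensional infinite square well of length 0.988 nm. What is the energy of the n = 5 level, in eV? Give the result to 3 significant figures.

For an infinite well E_n = n²h²/(8m_eL²), so E_1 = h²/(8m_eL²) = (6.626×10^-34)²/(8·9.109×10^-31·(9.88×10^-10 m)²) = 6.172×10^-20 J.
Then E_5 = 5²·E_1 = 25·6.172×10^-20 J = 1.543×10^-18 J.
Converting, E_5 = 1.543×10^-18 J / (1.602×10^-19 J/eV) = 9.63 eV.

E_5 = 9.63 eV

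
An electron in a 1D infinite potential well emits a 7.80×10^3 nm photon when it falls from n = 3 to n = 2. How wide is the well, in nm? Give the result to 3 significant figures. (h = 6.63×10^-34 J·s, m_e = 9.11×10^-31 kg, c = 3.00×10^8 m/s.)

The photon carries ΔE = hc/λ = 6.63×10^-34·3.00×10^8/7.80×10^-6 m = 2.550×10^-20 J.
Since ΔE = (3² − 2²)E_1, E_1 = 5.100×10^-21 J, and L = h/√(8m_eE_1) = 3.44×10^-9 m = 3.44 nm.

L = 3.44 nm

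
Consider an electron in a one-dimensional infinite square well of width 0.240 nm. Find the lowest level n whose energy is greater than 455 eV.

E_1 = h²/(8m_eL²) = 1.046×10^-18 J = 6.529 eV.
Need n² > 455/6.529 = 69.69, i.e. n > 8.348.
The smallest integer satisfying this is n = 9.

n = 9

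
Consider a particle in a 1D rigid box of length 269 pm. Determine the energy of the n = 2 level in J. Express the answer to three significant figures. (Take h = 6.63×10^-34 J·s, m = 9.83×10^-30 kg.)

E_2 = 3.09×10^-19 J

For an infinite well E_n = n²h²/(8mL²), so E_1 = h²/(8mL²) = (6.63×10^-34)²/(8·9.83×10^-30·(2.69×10^-10 m)²) = 7.725×10^-20 J.
Then E_2 = 2²·E_1 = 4·7.725×10^-20 J = 3.09×10^-19 J.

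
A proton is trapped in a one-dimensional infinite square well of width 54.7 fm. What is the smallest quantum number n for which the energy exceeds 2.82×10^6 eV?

E_1 = h²/(8m_pL²) = 1.096×10^-14 J = 6.841×10^4 eV.
Need n² > 2.82×10^6/6.841×10^4 = 41.22, i.e. n > 6.420.
The smallest integer satisfying this is n = 7.

n = 7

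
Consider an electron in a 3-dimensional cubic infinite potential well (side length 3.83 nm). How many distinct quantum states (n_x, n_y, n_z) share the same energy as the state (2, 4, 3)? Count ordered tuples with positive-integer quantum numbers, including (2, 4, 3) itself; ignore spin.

degeneracy = 6

The level has n_x² + n_y² + n_z² = 29. The ordered positive-integer solutions are (2, 3, 4), (2, 4, 3), (3, 2, 4), (3, 4, 2), (4, 2, 3), (4, 3, 2).
That gives 6 states.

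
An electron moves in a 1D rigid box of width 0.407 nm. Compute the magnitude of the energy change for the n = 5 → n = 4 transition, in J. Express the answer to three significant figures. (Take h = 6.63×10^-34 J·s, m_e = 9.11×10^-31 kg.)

|ΔE| = 3.28×10^-18 J

E_1 = h²/(8m_eL²) = 3.641×10^-19 J.
|ΔE| = |5² − 4²|·E_1 = 9·3.641×10^-19 J = 3.28×10^-18 J.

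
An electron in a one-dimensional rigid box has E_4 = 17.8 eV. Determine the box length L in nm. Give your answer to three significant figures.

From E_n = n²h²/(8m_eL²), L = n·h/√(8m_eE_n).
E_4 = 17.8 eV = 2.852×10^-18 J, so L = 4·6.626×10^-34/√(8·9.109×10^-31·2.852×10^-18) = 5.81×10^-10 m = 0.581 nm.

L = 0.581 nm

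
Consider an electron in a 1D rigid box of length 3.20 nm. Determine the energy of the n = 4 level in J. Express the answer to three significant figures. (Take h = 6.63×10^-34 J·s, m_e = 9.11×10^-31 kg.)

E_4 = 9.42×10^-20 J

For an infinite well E_n = n²h²/(8m_eL²), so E_1 = h²/(8m_eL²) = (6.63×10^-34)²/(8·9.11×10^-31·(3.20×10^-9 m)²) = 5.890×10^-21 J.
Then E_4 = 4²·E_1 = 16·5.890×10^-21 J = 9.42×10^-20 J.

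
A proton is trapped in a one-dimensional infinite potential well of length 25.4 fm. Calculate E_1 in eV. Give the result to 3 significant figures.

E_1 = 3.17×10^5 eV

For an infinite well E_n = n²h²/(8m_pL²), so E_1 = h²/(8m_pL²) = (6.626×10^-34)²/(8·1.673×10^-27·(2.54×10^-14 m)²) = 5.085×10^-14 J.
Converting, E_1 = 5.085×10^-14 J / (1.602×10^-19 J/eV) = 3.17×10^5 eV.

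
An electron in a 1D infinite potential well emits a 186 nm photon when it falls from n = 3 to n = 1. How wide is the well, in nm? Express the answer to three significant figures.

The photon carries ΔE = hc/λ = 6.626×10^-34·2.998×10^8/1.86×10^-7 m = 1.068×10^-18 J.
Since ΔE = (3² − 1²)E_1, E_1 = 1.335×10^-19 J, and L = h/√(8m_eE_1) = 6.72×10^-10 m = 0.672 nm.

L = 0.672 nm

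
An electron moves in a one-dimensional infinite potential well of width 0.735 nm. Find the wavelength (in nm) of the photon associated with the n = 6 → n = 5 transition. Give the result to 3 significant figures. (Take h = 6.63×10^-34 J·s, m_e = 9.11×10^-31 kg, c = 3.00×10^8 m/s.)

E_1 = h²/(8m_eL²) = 1.116×10^-19 J, so ΔE = (6² − 5²)E_1 = 1.228×10^-18 J.
λ = hc/ΔE = (6.63×10^-34·3.00×10^8)/1.228×10^-18 = 1.62×10^-7 m = 162 nm.

λ = 162 nm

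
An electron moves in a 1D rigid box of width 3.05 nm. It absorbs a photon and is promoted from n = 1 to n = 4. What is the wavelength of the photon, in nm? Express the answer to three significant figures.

λ = 2.04×10^3 nm

E_1 = h²/(8m_eL²) = 6.477×10^-21 J, so ΔE = (4² − 1²)E_1 = 9.716×10^-20 J.
λ = hc/ΔE = (6.626×10^-34·2.998×10^8)/9.716×10^-20 = 2.04×10^-6 m = 2.04×10^3 nm.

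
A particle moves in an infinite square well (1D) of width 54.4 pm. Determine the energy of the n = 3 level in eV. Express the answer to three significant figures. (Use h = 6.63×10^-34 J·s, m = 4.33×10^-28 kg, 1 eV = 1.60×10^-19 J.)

For an infinite well E_n = n²h²/(8mL²), so E_1 = h²/(8mL²) = (6.63×10^-34)²/(8·4.33×10^-28·(5.44×10^-11 m)²) = 4.288×10^-20 J.
Then E_3 = 3²·E_1 = 9·4.288×10^-20 J = 3.859×10^-19 J.
Converting, E_3 = 3.859×10^-19 J / (1.60×10^-19 J/eV) = 2.41 eV.

E_3 = 2.41 eV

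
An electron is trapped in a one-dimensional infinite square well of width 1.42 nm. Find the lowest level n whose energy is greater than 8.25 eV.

n = 7

E_1 = h²/(8m_eL²) = 2.988×10^-20 J = 0.1865 eV.
Need n² > 8.25/0.1865 = 44.24, i.e. n > 6.651.
The smallest integer satisfying this is n = 7.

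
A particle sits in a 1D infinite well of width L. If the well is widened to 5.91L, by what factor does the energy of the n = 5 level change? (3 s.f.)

E_n ∝ 1/L², so the energy scales by 1/5.91² = 0.0286.

0.0286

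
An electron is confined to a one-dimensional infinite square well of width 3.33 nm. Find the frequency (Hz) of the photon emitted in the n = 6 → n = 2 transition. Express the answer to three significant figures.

E_1 = h²/(8m_eL²) = 5.433×10^-21 J and ΔE = (6² − 2²)E_1 = 1.739×10^-19 J.
f = ΔE/h = 1.739×10^-19/6.626×10^-34 = 2.62×10^14 Hz.

f = 2.62×10^14 Hz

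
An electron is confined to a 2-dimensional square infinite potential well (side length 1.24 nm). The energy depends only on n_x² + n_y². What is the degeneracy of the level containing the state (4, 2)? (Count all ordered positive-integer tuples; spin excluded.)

degeneracy = 2

The level has n_x² + n_y² = 20. The ordered positive-integer solutions are (2, 4), (4, 2).
That gives 2 states.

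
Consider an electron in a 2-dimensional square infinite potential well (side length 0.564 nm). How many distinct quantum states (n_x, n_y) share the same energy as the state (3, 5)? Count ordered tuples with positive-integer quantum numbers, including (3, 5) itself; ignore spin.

degeneracy = 2

The level has n_x² + n_y² = 34. The ordered positive-integer solutions are (3, 5), (5, 3).
That gives 2 states.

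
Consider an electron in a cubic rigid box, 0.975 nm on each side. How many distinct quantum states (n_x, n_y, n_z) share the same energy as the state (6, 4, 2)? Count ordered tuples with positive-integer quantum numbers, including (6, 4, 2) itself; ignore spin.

degeneracy = 6

The level has n_x² + n_y² + n_z² = 56. The ordered positive-integer solutions are (2, 4, 6), (2, 6, 4), (4, 2, 6), (4, 6, 2), (6, 2, 4), (6, 4, 2).
That gives 6 states.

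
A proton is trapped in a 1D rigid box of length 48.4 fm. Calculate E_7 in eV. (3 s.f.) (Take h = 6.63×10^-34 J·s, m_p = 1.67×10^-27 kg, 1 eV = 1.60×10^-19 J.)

For an infinite well E_n = n²h²/(8m_pL²), so E_1 = h²/(8m_pL²) = (6.63×10^-34)²/(8·1.67×10^-27·(4.84×10^-14 m)²) = 1.405×10^-14 J.
Then E_7 = 7²·E_1 = 49·1.405×10^-14 J = 6.885×10^-13 J.
Converting, E_7 = 6.885×10^-13 J / (1.60×10^-19 J/eV) = 4.30×10^6 eV.

E_7 = 4.30×10^6 eV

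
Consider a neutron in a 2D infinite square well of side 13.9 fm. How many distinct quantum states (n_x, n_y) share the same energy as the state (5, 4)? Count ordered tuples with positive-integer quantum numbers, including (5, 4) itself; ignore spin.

The level has n_x² + n_y² = 41. The ordered positive-integer solutions are (4, 5), (5, 4).
That gives 2 states.

degeneracy = 2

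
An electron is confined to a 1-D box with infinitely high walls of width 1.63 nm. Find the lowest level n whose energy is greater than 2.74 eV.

E_1 = h²/(8m_eL²) = 2.268×10^-20 J = 0.1416 eV.
Need n² > 2.74/0.1416 = 19.35, i.e. n > 4.399.
The smallest integer satisfying this is n = 5.

n = 5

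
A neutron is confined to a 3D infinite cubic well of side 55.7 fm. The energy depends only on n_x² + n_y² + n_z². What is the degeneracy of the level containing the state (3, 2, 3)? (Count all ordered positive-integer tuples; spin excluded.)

degeneracy = 3

The level has n_x² + n_y² + n_z² = 22. The ordered positive-integer solutions are (2, 3, 3), (3, 2, 3), (3, 3, 2).
That gives 3 states.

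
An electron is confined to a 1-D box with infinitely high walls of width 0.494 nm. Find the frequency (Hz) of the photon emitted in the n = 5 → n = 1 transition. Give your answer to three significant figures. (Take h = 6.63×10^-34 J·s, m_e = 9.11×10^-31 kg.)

E_1 = h²/(8m_eL²) = 2.472×10^-19 J and ΔE = (5² − 1²)E_1 = 5.933×10^-18 J.
f = ΔE/h = 5.933×10^-18/6.63×10^-34 = 8.95×10^15 Hz.

f = 8.95×10^15 Hz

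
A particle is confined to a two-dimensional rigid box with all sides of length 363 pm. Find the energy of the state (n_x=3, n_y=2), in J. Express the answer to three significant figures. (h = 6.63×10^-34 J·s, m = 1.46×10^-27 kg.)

E = 3.71×10^-21 J

For a 2D rectangular well E = (h²/8m)·Σ n_i²/L_i² = (6.63×10^-34)²/(8·1.46×10^-27) · [3²/(363 pm)² + 2²/(363 pm)²].
Evaluating gives E = 3.71×10^-21 J.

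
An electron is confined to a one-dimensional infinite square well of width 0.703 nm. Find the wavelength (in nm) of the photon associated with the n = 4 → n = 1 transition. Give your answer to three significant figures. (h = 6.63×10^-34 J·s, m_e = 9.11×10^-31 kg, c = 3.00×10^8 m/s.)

E_1 = h²/(8m_eL²) = 1.220×10^-19 J, so ΔE = (4² − 1²)E_1 = 1.830×10^-18 J.
λ = hc/ΔE = (6.63×10^-34·3.00×10^8)/1.830×10^-18 = 1.09×10^-7 m = 109 nm.

λ = 109 nm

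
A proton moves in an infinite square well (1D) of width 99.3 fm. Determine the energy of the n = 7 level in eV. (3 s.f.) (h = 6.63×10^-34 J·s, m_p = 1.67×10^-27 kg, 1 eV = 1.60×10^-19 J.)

E_7 = 1.02×10^6 eV

For an infinite well E_n = n²h²/(8m_pL²), so E_1 = h²/(8m_pL²) = (6.63×10^-34)²/(8·1.67×10^-27·(9.93×10^-14 m)²) = 3.337×10^-15 J.
Then E_7 = 7²·E_1 = 49·3.337×10^-15 J = 1.635×10^-13 J.
Converting, E_7 = 1.635×10^-13 J / (1.60×10^-19 J/eV) = 1.02×10^6 eV.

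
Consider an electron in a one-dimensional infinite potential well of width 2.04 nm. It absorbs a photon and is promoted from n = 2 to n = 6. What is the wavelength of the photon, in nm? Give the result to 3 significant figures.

E_1 = h²/(8m_eL²) = 1.448×10^-20 J, so ΔE = (6² − 2²)E_1 = 4.634×10^-19 J.
λ = hc/ΔE = (6.626×10^-34·2.998×10^8)/4.634×10^-19 = 4.29×10^-7 m = 429 nm.

λ = 429 nm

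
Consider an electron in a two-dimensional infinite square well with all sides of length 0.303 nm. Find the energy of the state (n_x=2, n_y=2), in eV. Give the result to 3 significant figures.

E = 32.8 eV

For a 2D rectangular well E = (h²/8m_e)·Σ n_i²/L_i² = (6.626×10^-34)²/(8·9.109×10^-31) · [2²/(0.303 nm)² + 2²/(0.303 nm)²].
Evaluating gives E = 5.250×10^-18 J = 32.8 eV.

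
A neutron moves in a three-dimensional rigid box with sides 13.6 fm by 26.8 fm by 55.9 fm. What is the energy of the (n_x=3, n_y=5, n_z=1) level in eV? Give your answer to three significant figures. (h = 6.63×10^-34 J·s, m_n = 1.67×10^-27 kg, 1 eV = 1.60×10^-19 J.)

E = 1.72×10^7 eV

For a 3D rectangular well E = (h²/8m_n)·Σ n_i²/L_i² = (6.63×10^-34)²/(8·1.67×10^-27) · [3²/(13.6 fm)² + 5²/(26.8 fm)² + 1²/(55.9 fm)²].
Evaluating gives E = 2.757×10^-12 J = 1.72×10^7 eV.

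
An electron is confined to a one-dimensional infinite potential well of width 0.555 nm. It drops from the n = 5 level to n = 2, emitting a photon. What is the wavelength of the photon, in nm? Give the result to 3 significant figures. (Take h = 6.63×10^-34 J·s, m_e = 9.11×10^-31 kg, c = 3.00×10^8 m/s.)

λ = 48.4 nm

E_1 = h²/(8m_eL²) = 1.958×10^-19 J, so ΔE = (5² − 2²)E_1 = 4.112×10^-18 J.
λ = hc/ΔE = (6.63×10^-34·3.00×10^8)/4.112×10^-18 = 4.84×10^-8 m = 48.4 nm.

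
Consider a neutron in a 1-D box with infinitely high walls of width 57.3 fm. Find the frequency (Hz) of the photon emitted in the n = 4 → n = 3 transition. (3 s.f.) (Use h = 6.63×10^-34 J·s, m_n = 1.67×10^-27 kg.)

f = 1.06×10^20 Hz

E_1 = h²/(8m_nL²) = 1.002×10^-14 J and ΔE = (4² − 3²)E_1 = 7.014×10^-14 J.
f = ΔE/h = 7.014×10^-14/6.63×10^-34 = 1.06×10^20 Hz.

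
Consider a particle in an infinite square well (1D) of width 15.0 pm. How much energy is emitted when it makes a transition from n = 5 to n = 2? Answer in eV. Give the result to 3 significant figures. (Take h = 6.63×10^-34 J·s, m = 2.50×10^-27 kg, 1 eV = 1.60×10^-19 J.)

E_1 = h²/(8mL²) = 9.768×10^-20 J.
|ΔE| = |5² − 2²|·E_1 = 21·9.768×10^-20 J = 2.051×10^-18 J = 12.8 eV.

|ΔE| = 12.8 eV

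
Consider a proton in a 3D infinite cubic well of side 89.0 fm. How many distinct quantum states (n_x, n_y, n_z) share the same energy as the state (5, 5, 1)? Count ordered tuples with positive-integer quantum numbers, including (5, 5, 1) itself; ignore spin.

The level has n_x² + n_y² + n_z² = 51. The ordered positive-integer solutions are (1, 1, 7), (1, 5, 5), (1, 7, 1), (5, 1, 5), (5, 5, 1), (7, 1, 1).
That gives 6 states.

degeneracy = 6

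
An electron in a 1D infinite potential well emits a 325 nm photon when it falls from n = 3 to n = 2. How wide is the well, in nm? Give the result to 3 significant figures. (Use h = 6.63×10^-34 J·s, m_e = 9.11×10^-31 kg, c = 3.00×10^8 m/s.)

The photon carries ΔE = hc/λ = 6.63×10^-34·3.00×10^8/3.25×10^-7 m = 6.120×10^-19 J.
Since ΔE = (3² − 2²)E_1, E_1 = 1.224×10^-19 J, and L = h/√(8m_eE_1) = 7.02×10^-10 m = 0.702 nm.

L = 0.702 nm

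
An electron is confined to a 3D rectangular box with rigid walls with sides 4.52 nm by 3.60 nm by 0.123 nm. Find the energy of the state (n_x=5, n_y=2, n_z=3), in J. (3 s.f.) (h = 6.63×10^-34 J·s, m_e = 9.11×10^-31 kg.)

E = 3.60×10^-17 J

For a 3D rectangular well E = (h²/8m_e)·Σ n_i²/L_i² = (6.63×10^-34)²/(8·9.11×10^-31) · [5²/(4.52 nm)² + 2²/(3.60 nm)² + 3²/(0.123 nm)²].
Evaluating gives E = 3.60×10^-17 J.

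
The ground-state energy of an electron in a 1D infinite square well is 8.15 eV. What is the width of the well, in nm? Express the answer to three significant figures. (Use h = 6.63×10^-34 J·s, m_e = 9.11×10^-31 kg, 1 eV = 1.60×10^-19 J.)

From E_n = n²h²/(8m_eL²), L = n·h/√(8m_eE_n).
E_1 = 8.15 eV = 1.304×10^-18 J, so L = 1·6.63×10^-34/√(8·9.11×10^-31·1.304×10^-18) = 2.15×10^-10 m = 0.215 nm.

L = 0.215 nm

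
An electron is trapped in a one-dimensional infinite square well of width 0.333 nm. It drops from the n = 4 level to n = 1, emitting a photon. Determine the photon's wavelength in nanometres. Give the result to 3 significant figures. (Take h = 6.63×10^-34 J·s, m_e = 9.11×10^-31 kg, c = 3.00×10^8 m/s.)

λ = 24.4 nm

E_1 = h²/(8m_eL²) = 5.439×10^-19 J, so ΔE = (4² − 1²)E_1 = 8.158×10^-18 J.
λ = hc/ΔE = (6.63×10^-34·3.00×10^8)/8.158×10^-18 = 2.44×10^-8 m = 24.4 nm.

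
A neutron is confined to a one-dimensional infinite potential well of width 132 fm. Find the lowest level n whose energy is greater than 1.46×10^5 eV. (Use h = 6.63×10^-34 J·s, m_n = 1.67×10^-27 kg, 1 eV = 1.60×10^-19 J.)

n = 4

E_1 = h²/(8m_nL²) = 1.888×10^-15 J = 1.180×10^4 eV.
Need n² > 1.46×10^5/1.180×10^4 = 12.37, i.e. n > 3.517.
The smallest integer satisfying this is n = 4.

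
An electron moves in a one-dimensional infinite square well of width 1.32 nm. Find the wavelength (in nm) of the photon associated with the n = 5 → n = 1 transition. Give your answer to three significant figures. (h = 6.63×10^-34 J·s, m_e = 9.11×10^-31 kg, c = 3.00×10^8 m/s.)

λ = 239 nm

E_1 = h²/(8m_eL²) = 3.462×10^-20 J, so ΔE = (5² − 1²)E_1 = 8.309×10^-19 J.
λ = hc/ΔE = (6.63×10^-34·3.00×10^8)/8.309×10^-19 = 2.39×10^-7 m = 239 nm.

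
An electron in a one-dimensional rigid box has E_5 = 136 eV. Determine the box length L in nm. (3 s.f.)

From E_n = n²h²/(8m_eL²), L = n·h/√(8m_eE_n).
E_5 = 136 eV = 2.179×10^-17 J, so L = 5·6.626×10^-34/√(8·9.109×10^-31·2.179×10^-17) = 2.63×10^-10 m = 0.263 nm.

L = 0.263 nm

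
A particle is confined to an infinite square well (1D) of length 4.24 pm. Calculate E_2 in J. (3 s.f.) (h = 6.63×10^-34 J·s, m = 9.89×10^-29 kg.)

E_2 = 1.24×10^-16 J

For an infinite well E_n = n²h²/(8mL²), so E_1 = h²/(8mL²) = (6.63×10^-34)²/(8·9.89×10^-29·(4.24×10^-12 m)²) = 3.090×10^-17 J.
Then E_2 = 2²·E_1 = 4·3.090×10^-17 J = 1.24×10^-16 J.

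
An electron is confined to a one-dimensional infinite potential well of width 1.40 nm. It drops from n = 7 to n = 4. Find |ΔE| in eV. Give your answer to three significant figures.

|ΔE| = 6.33 eV

E_1 = h²/(8m_eL²) = 3.074×10^-20 J.
|ΔE| = |7² − 4²|·E_1 = 33·3.074×10^-20 J = 1.014×10^-18 J = 6.33 eV.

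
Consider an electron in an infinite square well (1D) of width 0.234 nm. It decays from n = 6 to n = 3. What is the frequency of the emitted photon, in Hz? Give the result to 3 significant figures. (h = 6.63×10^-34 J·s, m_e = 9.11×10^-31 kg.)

E_1 = h²/(8m_eL²) = 1.102×10^-18 J and ΔE = (6² − 3²)E_1 = 2.975×10^-17 J.
f = ΔE/h = 2.975×10^-17/6.63×10^-34 = 4.49×10^16 Hz.

f = 4.49×10^16 Hz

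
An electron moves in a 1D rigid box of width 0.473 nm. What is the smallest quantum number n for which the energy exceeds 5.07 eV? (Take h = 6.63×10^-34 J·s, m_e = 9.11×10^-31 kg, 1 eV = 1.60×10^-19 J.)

E_1 = h²/(8m_eL²) = 2.696×10^-19 J = 1.685 eV.
Need n² > 5.07/1.685 = 3.009, i.e. n > 1.735.
The smallest integer satisfying this is n = 2.

n = 2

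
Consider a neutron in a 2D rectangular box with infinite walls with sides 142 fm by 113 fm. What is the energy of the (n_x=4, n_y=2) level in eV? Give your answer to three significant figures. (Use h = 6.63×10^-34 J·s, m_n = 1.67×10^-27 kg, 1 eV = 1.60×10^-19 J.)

For a 2D rectangular well E = (h²/8m_n)·Σ n_i²/L_i² = (6.63×10^-34)²/(8·1.67×10^-27) · [4²/(142 fm)² + 2²/(113 fm)²].
Evaluating gives E = 3.641×10^-14 J = 2.28×10^5 eV.

E = 2.28×10^5 eV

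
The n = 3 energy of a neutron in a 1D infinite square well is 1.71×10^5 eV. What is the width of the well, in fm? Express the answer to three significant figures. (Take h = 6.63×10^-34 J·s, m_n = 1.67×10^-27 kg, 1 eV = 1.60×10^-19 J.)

From E_n = n²h²/(8m_nL²), L = n·h/√(8m_nE_n).
E_3 = 1.71×10^5 eV = 2.736×10^-14 J, so L = 3·6.63×10^-34/√(8·1.67×10^-27·2.736×10^-14) = 1.04×10^-13 m = 104 fm.

L = 104 fm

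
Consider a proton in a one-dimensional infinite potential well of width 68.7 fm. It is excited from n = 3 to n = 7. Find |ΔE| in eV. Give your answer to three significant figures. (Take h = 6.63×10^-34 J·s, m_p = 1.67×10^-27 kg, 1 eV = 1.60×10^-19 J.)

|ΔE| = 1.74×10^6 eV

E_1 = h²/(8m_pL²) = 6.971×10^-15 J.
|ΔE| = |3² − 7²|·E_1 = 40·6.971×10^-15 J = 2.788×10^-13 J = 1.74×10^6 eV.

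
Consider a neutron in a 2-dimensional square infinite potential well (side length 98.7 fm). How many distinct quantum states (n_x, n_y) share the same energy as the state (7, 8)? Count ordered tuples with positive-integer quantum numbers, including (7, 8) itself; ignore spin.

The level has n_x² + n_y² = 113. The ordered positive-integer solutions are (7, 8), (8, 7).
That gives 2 states.

degeneracy = 2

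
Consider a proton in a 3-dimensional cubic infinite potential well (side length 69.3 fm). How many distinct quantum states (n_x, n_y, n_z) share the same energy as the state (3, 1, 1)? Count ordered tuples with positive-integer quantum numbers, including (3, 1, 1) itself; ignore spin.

The level has n_x² + n_y² + n_z² = 11. The ordered positive-integer solutions are (1, 1, 3), (1, 3, 1), (3, 1, 1).
That gives 3 states.

degeneracy = 3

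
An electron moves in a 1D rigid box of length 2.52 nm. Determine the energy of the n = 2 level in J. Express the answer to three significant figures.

E_2 = 3.79×10^-20 J

For an infinite well E_n = n²h²/(8m_eL²), so E_1 = h²/(8m_eL²) = (6.626×10^-34)²/(8·9.109×10^-31·(2.52×10^-9 m)²) = 9.487×10^-21 J.
Then E_2 = 2²·E_1 = 4·9.487×10^-21 J = 3.79×10^-20 J.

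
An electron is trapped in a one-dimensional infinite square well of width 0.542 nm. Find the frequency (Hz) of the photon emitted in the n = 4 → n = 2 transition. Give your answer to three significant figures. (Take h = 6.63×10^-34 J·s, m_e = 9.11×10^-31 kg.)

E_1 = h²/(8m_eL²) = 2.053×10^-19 J and ΔE = (4² − 2²)E_1 = 2.464×10^-18 J.
f = ΔE/h = 2.464×10^-18/6.63×10^-34 = 3.72×10^15 Hz.

f = 3.72×10^15 Hz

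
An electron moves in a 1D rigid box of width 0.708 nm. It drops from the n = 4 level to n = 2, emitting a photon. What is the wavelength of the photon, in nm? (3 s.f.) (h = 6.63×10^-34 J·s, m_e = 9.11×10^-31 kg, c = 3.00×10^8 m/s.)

E_1 = h²/(8m_eL²) = 1.203×10^-19 J, so ΔE = (4² − 2²)E_1 = 1.444×10^-18 J.
λ = hc/ΔE = (6.63×10^-34·3.00×10^8)/1.444×10^-18 = 1.38×10^-7 m = 138 nm.

λ = 138 nm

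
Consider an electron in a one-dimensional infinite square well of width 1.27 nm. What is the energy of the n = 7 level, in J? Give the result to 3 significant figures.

E_7 = 1.83×10^-18 J

For an infinite well E_n = n²h²/(8m_eL²), so E_1 = h²/(8m_eL²) = (6.626×10^-34)²/(8·9.109×10^-31·(1.27×10^-9 m)²) = 3.735×10^-20 J.
Then E_7 = 7²·E_1 = 49·3.735×10^-20 J = 1.83×10^-18 J.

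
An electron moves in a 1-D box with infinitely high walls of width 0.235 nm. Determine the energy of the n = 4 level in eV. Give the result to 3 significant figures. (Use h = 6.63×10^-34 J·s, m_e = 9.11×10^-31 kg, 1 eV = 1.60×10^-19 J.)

For an infinite well E_n = n²h²/(8m_eL²), so E_1 = h²/(8m_eL²) = (6.63×10^-34)²/(8·9.11×10^-31·(2.35×10^-10 m)²) = 1.092×10^-18 J.
Then E_4 = 4²·E_1 = 16·1.092×10^-18 J = 1.747×10^-17 J.
Converting, E_4 = 1.747×10^-17 J / (1.60×10^-19 J/eV) = 109 eV.

E_4 = 109 eV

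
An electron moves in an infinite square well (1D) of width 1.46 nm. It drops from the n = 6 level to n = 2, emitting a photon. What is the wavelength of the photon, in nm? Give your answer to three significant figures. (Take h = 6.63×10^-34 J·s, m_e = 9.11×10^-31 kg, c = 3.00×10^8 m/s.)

E_1 = h²/(8m_eL²) = 2.830×10^-20 J, so ΔE = (6² − 2²)E_1 = 9.056×10^-19 J.
λ = hc/ΔE = (6.63×10^-34·3.00×10^8)/9.056×10^-19 = 2.20×10^-7 m = 220 nm.

λ = 220 nm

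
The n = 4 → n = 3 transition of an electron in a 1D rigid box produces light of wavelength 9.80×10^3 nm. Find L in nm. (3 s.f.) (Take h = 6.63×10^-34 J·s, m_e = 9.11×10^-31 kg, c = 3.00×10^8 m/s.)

L = 4.56 nm

The photon carries ΔE = hc/λ = 6.63×10^-34·3.00×10^8/9.80×10^-6 m = 2.030×10^-20 J.
Since ΔE = (4² − 3²)E_1, E_1 = 2.900×10^-21 J, and L = h/√(8m_eE_1) = 4.56×10^-9 m = 4.56 nm.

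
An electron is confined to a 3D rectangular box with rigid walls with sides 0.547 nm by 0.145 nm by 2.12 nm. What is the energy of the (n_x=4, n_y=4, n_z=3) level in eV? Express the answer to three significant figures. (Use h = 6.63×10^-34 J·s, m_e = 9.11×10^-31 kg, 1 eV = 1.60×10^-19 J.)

E = 308 eV

For a 3D rectangular well E = (h²/8m_e)·Σ n_i²/L_i² = (6.63×10^-34)²/(8·9.11×10^-31) · [4²/(0.547 nm)² + 4²/(0.145 nm)² + 3²/(2.12 nm)²].
Evaluating gives E = 4.924×10^-17 J = 308 eV.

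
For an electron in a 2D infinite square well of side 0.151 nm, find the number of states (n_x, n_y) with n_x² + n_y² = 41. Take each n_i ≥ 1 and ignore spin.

The level has n_x² + n_y² = 41. The ordered positive-integer solutions are (4, 5), (5, 4).
That gives 2 states.

degeneracy = 2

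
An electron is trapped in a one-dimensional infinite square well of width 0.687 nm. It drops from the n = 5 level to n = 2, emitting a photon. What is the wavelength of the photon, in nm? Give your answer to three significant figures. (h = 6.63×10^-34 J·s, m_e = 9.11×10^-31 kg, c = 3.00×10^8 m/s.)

E_1 = h²/(8m_eL²) = 1.278×10^-19 J, so ΔE = (5² − 2²)E_1 = 2.684×10^-18 J.
λ = hc/ΔE = (6.63×10^-34·3.00×10^8)/2.684×10^-18 = 7.41×10^-8 m = 74.1 nm.

λ = 74.1 nm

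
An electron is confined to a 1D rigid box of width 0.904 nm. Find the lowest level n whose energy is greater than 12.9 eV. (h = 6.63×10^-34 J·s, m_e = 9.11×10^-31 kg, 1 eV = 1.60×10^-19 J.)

n = 6

E_1 = h²/(8m_eL²) = 7.380×10^-20 J = 0.4612 eV.
Need n² > 12.9/0.4612 = 27.97, i.e. n > 5.289.
The smallest integer satisfying this is n = 6.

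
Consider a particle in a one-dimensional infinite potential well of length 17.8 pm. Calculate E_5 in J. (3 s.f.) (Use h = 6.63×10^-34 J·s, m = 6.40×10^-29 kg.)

E_5 = 6.77×10^-17 J

For an infinite well E_n = n²h²/(8mL²), so E_1 = h²/(8mL²) = (6.63×10^-34)²/(8·6.40×10^-29·(1.78×10^-11 m)²) = 2.710×10^-18 J.
Then E_5 = 5²·E_1 = 25·2.710×10^-18 J = 6.77×10^-17 J.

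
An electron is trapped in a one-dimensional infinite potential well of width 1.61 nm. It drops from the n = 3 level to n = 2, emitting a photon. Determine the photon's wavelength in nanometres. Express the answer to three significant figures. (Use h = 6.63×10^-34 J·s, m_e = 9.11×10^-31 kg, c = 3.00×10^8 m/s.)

λ = 1.71×10^3 nm

E_1 = h²/(8m_eL²) = 2.327×10^-20 J, so ΔE = (3² − 2²)E_1 = 1.164×10^-19 J.
λ = hc/ΔE = (6.63×10^-34·3.00×10^8)/1.164×10^-19 = 1.71×10^-6 m = 1.71×10^3 nm.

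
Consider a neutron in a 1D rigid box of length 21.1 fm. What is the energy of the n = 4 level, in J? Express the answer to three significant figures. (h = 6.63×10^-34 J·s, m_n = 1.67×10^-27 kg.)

For an infinite well E_n = n²h²/(8m_nL²), so E_1 = h²/(8m_nL²) = (6.63×10^-34)²/(8·1.67×10^-27·(2.11×10^-14 m)²) = 7.390×10^-14 J.
Then E_4 = 4²·E_1 = 16·7.390×10^-14 J = 1.18×10^-12 J.

E_4 = 1.18×10^-12 J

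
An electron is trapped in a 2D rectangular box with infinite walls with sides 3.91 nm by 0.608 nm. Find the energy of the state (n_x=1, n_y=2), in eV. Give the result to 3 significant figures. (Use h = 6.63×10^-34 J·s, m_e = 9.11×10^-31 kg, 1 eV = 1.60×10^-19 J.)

For a 2D rectangular well E = (h²/8m_e)·Σ n_i²/L_i² = (6.63×10^-34)²/(8·9.11×10^-31) · [1²/(3.91 nm)² + 2²/(0.608 nm)²].
Evaluating gives E = 6.566×10^-19 J = 4.10 eV.

E = 4.10 eV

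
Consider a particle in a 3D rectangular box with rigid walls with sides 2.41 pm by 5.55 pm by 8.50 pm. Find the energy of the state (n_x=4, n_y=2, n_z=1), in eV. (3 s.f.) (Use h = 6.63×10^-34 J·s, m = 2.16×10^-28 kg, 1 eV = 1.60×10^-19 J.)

For a 3D rectangular well E = (h²/8m)·Σ n_i²/L_i² = (6.63×10^-34)²/(8·2.16×10^-28) · [4²/(2.41 pm)² + 2²/(5.55 pm)² + 1²/(8.50 pm)²].
Evaluating gives E = 7.373×10^-16 J = 4.61×10^3 eV.

E = 4.61×10^3 eV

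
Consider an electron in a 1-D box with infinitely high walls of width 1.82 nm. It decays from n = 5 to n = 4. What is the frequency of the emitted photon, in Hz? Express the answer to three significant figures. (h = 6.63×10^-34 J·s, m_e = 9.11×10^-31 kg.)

f = 2.47×10^14 Hz

E_1 = h²/(8m_eL²) = 1.821×10^-20 J and ΔE = (5² − 4²)E_1 = 1.639×10^-19 J.
f = ΔE/h = 1.639×10^-19/6.63×10^-34 = 2.47×10^14 Hz.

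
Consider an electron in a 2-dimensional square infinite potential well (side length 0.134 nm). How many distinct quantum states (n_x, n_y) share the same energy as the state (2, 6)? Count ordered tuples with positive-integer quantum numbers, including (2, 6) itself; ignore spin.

The level has n_x² + n_y² = 40. The ordered positive-integer solutions are (2, 6), (6, 2).
That gives 2 states.

degeneracy = 2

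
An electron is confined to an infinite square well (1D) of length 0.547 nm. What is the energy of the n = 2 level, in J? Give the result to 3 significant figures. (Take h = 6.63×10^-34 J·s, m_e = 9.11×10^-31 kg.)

For an infinite well E_n = n²h²/(8m_eL²), so E_1 = h²/(8m_eL²) = (6.63×10^-34)²/(8·9.11×10^-31·(5.47×10^-10 m)²) = 2.016×10^-19 J.
Then E_2 = 2²·E_1 = 4·2.016×10^-19 J = 8.06×10^-19 J.

E_2 = 8.06×10^-19 J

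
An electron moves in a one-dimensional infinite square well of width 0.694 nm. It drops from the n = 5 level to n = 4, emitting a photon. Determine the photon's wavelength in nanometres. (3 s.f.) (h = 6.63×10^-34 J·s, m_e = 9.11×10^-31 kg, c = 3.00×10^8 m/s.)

λ = 176 nm

E_1 = h²/(8m_eL²) = 1.252×10^-19 J, so ΔE = (5² − 4²)E_1 = 1.127×10^-18 J.
λ = hc/ΔE = (6.63×10^-34·3.00×10^8)/1.127×10^-18 = 1.76×10^-7 m = 176 nm.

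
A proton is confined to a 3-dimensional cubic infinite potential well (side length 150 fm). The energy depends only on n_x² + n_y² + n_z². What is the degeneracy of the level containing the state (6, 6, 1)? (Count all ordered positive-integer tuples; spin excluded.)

The level has n_x² + n_y² + n_z² = 73. The ordered positive-integer solutions are (1, 6, 6), (6, 1, 6), (6, 6, 1).
That gives 3 states.

degeneracy = 3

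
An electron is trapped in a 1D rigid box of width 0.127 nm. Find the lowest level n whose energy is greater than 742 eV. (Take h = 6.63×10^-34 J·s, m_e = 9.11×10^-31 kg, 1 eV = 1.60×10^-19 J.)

E_1 = h²/(8m_eL²) = 3.739×10^-18 J = 23.37 eV.
Need n² > 742/23.37 = 31.75, i.e. n > 5.635.
The smallest integer satisfying this is n = 6.

n = 6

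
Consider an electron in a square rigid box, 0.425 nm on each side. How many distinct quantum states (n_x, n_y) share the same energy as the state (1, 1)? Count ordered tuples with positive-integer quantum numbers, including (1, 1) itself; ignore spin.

degeneracy = 1

The level has n_x² + n_y² = 2. The ordered positive-integer solutions are (1, 1).
That gives 1 state.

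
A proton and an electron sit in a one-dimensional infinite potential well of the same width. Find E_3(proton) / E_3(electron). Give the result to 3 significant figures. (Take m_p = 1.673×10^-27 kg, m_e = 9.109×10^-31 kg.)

5.44×10^-4

E_n ∝ 1/m at fixed n and L, so the ratio is m_e/m_p = 9.109×10^-31/1.673×10^-27 = 5.44×10^-4.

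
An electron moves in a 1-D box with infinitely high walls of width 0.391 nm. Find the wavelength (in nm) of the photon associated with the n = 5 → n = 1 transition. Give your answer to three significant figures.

λ = 21.0 nm

E_1 = h²/(8m_eL²) = 3.941×10^-19 J, so ΔE = (5² − 1²)E_1 = 9.458×10^-18 J.
λ = hc/ΔE = (6.626×10^-34·2.998×10^8)/9.458×10^-18 = 2.10×10^-8 m = 21.0 nm.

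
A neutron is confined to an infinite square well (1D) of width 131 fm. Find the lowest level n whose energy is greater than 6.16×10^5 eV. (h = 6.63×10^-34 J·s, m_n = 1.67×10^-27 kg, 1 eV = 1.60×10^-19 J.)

E_1 = h²/(8m_nL²) = 1.917×10^-15 J = 1.198×10^4 eV.
Need n² > 6.16×10^5/1.198×10^4 = 51.42, i.e. n > 7.171.
The smallest integer satisfying this is n = 8.

n = 8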